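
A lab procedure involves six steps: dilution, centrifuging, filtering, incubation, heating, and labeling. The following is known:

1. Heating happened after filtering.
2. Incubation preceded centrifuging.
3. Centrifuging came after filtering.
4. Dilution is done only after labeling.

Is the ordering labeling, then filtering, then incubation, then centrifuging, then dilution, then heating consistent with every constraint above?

yes

Check each stated constraint against the proposed order — e.g. labeling is ahead of dilution; filtering is ahead of heating. Every pair is in the required order; nothing is violated.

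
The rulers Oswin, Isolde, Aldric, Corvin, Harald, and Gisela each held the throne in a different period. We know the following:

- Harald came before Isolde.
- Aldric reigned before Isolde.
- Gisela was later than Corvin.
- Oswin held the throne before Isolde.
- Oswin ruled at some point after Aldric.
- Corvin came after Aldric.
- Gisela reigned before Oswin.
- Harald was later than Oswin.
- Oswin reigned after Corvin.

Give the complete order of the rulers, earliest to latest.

The constraints fix every adjacent pair, so only one ordering works:
Aldric → Corvin → Gisela → Oswin → Harald → Isolde.

Aldric, Corvin, Gisela, Oswin, Harald, Isolde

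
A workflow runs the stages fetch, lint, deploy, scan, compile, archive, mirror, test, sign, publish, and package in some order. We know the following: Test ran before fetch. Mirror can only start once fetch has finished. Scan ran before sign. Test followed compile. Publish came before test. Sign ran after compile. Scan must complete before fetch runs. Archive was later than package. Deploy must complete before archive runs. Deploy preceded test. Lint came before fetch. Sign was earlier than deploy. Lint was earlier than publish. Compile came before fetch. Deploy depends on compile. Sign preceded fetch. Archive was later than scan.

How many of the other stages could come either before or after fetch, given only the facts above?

Forced before fetch: compile, deploy, lint, publish, scan, sign, and test; forced after fetch: mirror.
That leaves archive and package with no forced order relative to fetch — 2.

2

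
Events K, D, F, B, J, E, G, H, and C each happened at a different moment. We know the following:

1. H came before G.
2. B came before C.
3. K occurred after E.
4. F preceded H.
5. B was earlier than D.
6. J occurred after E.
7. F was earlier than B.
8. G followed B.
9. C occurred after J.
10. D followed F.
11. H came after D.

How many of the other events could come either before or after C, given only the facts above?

4

Forced before C: B, E, F, and J.
That leaves D, G, H, and K with no forced order relative to C — 4.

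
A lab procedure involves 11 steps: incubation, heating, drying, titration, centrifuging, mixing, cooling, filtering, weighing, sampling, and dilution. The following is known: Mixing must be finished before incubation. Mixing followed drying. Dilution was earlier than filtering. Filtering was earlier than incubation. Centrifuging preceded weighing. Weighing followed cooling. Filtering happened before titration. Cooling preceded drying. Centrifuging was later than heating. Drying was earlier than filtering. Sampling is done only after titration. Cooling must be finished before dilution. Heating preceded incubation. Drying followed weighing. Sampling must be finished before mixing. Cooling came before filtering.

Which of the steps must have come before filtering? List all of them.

centrifuging, cooling, dilution, drying, heating, weighing

Directly stated before filtering: cooling, dilution, and drying.
Centrifuging reaches filtering via centrifuging → weighing → drying → filtering.
Heating reaches filtering via heating → centrifuging → weighing → drying → filtering.
Weighing reaches filtering via weighing → drying → filtering.
No chain forces mixing (or any of the others) ahead of filtering.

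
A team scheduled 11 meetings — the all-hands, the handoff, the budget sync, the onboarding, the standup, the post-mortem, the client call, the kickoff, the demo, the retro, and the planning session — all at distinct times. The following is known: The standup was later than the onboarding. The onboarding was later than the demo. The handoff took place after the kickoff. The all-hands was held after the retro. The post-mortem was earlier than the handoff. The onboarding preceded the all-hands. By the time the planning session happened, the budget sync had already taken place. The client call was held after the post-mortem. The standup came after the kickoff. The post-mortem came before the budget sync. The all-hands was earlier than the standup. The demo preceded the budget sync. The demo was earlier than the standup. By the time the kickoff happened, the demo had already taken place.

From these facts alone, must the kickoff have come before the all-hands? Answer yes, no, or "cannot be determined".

cannot be determined

No chain of stated constraints runs from the kickoff to the all-hands, and none runs from the all-hands to the kickoff either.
So the relative order of the kickoff and the all-hands is not fixed by the given facts.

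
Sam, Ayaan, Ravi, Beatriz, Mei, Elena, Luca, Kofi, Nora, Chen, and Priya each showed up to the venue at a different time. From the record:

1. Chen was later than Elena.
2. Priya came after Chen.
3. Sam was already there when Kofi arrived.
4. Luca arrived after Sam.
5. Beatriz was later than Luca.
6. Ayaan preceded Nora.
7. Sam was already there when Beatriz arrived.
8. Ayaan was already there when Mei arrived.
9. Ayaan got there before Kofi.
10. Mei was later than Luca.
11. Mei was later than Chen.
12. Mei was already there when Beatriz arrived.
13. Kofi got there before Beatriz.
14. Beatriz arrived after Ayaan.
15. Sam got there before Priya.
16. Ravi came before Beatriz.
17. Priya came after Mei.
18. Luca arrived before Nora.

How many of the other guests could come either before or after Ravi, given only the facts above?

9

Forced after Ravi: Beatriz.
That leaves Ayaan, Chen, Elena, Kofi, Luca, Mei, Nora, Priya, and Sam with no forced order relative to Ravi — 9.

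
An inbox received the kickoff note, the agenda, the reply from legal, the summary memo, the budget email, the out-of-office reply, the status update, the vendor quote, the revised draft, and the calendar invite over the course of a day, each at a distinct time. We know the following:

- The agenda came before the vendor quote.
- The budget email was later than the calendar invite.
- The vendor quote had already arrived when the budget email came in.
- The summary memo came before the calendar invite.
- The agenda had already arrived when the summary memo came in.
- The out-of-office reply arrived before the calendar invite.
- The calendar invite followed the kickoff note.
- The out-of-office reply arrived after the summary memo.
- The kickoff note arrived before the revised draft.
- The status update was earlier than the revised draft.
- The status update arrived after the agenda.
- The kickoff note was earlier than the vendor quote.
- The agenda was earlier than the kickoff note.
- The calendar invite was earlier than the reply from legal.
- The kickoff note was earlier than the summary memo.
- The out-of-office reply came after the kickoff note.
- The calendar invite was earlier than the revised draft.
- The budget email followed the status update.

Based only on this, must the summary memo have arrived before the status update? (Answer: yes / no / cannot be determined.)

No chain of stated constraints runs from the summary memo to the status update, and none runs from the status update to the summary memo either.
So the relative order of the summary memo and the status update is not fixed by the given facts.

cannot be determined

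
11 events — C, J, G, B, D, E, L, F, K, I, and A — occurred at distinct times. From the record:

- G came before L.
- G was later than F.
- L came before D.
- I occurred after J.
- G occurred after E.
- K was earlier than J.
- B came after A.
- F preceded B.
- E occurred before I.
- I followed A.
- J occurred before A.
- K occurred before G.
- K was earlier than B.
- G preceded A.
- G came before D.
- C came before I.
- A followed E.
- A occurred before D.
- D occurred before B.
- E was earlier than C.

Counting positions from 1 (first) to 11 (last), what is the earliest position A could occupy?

E, F, G, J, and K must all come before A — 5 forced predecessors.
Nothing else is forced ahead of A, so its earliest slot is position 5 + 1 = 6.

6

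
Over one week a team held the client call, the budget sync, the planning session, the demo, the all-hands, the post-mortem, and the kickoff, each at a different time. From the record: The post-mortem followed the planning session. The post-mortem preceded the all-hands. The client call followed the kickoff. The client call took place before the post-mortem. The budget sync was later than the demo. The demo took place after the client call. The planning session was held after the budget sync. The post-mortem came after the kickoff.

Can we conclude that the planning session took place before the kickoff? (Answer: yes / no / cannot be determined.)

no

Tracing the constraints gives the kickoff → the client call → the demo → the budget sync → the planning session, so the kickoff must come before the planning session.
That means the planning session cannot be before the kickoff.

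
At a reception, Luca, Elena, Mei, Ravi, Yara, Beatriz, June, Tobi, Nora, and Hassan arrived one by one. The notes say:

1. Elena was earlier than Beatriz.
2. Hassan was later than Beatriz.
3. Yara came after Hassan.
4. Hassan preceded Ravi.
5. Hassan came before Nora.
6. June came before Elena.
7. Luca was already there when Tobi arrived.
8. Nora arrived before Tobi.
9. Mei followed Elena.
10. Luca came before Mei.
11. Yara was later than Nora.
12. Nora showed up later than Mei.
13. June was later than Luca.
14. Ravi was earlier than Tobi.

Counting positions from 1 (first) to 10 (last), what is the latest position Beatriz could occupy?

5

Beatriz must come before Hassan, Nora, Ravi, Tobi, and Yara — 5 guests forced after them.
Everything else can be placed before Beatriz in some valid order, so Beatriz can sit as late as position 10 − 5 = 5.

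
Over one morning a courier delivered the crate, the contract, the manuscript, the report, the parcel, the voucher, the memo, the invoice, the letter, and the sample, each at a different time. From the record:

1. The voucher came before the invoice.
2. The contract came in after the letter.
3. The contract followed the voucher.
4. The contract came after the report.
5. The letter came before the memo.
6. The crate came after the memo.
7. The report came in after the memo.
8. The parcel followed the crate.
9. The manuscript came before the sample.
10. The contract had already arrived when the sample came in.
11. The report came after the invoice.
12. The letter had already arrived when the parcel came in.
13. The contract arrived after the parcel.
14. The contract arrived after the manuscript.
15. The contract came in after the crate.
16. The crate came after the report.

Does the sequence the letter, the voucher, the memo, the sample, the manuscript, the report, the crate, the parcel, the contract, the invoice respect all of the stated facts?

no

The constraints require the invoice before the report, but in the proposed sequence the report appears ahead of the invoice. That one violation is enough.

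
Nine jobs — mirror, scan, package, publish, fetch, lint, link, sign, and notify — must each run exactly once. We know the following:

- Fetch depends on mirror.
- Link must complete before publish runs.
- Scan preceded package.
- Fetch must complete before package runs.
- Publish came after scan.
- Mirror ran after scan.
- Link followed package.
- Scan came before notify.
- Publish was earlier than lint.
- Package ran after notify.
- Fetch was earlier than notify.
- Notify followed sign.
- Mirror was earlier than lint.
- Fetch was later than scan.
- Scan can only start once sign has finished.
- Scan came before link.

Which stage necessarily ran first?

sign

Sign has a chain of constraints placing it before every other stage, so sign must be first.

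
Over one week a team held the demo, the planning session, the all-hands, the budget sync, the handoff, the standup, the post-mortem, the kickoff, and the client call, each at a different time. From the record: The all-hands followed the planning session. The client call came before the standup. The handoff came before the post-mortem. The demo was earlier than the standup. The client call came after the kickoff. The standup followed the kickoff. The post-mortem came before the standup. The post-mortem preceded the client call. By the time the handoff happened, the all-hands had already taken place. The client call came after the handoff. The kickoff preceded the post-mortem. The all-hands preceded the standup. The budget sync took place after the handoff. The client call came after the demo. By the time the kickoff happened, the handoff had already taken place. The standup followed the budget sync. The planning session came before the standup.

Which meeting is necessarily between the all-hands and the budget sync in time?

Tracing the constraints gives the all-hands → the handoff → the budget sync, so the handoff sits after the all-hands and before the budget sync.
No other meeting is forced both after the all-hands and before the budget sync.

the handoff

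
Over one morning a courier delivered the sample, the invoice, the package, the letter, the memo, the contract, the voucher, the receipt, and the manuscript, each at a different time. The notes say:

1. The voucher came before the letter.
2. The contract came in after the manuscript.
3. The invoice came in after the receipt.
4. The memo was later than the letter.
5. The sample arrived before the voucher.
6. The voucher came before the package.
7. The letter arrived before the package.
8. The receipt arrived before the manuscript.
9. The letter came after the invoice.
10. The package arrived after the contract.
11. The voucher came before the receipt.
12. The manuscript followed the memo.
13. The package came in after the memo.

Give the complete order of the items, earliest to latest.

the sample, the voucher, the receipt, the invoice, the letter, the memo, the manuscript, the contract, the package

The constraints fix every adjacent pair, so only one ordering works:
the sample → the voucher → the receipt → the invoice → the letter → the memo → the manuscript → the contract → the package.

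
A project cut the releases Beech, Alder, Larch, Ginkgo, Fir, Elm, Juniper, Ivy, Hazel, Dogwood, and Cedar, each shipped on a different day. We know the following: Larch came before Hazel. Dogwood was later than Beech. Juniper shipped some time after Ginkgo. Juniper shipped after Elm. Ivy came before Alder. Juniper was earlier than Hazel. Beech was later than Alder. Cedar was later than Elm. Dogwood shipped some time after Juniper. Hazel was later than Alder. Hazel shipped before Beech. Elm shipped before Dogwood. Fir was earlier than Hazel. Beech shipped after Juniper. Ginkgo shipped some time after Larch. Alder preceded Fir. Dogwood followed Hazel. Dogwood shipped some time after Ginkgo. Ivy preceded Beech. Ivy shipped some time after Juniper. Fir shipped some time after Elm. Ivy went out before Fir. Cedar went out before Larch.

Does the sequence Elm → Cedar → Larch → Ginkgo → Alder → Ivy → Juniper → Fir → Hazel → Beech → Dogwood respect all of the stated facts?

The constraints require Juniper before Ivy, but in the proposed sequence Ivy appears ahead of Juniper. That one violation is enough.

no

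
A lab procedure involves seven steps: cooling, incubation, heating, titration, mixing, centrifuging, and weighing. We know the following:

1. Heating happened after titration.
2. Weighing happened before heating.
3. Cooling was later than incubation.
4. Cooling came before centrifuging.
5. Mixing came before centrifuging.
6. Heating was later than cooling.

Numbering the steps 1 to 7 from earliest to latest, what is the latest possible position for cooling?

5

Cooling must come before centrifuging and heating — 2 steps forced after it.
Everything else can be placed before cooling in some valid order, so cooling can sit as late as position 7 − 2 = 5.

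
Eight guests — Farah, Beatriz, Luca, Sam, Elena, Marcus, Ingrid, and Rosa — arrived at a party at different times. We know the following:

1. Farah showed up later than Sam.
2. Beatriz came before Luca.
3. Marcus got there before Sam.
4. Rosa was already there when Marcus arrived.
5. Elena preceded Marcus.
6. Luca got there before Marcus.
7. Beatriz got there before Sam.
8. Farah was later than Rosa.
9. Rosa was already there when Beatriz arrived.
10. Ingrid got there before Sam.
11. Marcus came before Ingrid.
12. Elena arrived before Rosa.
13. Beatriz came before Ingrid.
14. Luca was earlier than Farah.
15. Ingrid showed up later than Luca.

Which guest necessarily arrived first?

Elena has a chain of constraints placing them before every other guest, so Elena must be first.

Elena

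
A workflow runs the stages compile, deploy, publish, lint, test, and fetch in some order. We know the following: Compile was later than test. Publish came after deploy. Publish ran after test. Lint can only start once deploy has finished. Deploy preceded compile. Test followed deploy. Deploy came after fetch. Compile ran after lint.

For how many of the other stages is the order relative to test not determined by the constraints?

Forced before test: deploy and fetch; forced after test: compile and publish.
That leaves lint with no forced order relative to test — 1.

1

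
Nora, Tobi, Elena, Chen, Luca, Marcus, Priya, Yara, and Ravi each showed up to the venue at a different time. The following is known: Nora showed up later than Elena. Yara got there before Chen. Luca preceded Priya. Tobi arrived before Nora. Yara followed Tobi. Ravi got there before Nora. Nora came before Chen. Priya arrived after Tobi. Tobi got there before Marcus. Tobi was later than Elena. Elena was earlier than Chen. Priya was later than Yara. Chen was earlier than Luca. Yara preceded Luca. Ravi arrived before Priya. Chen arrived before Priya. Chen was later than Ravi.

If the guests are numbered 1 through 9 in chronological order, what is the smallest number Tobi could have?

Elena must come before Tobi — 1 forced predecessor.
Nothing else is forced ahead of Tobi, so their earliest slot is position 1 + 1 = 2.

2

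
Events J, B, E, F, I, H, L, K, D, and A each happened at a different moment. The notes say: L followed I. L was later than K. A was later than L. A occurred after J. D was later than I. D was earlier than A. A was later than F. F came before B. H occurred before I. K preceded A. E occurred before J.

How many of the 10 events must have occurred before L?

3

Directly stated before L: I and K.
H reaches L via H → I → L.
No chain forces J (or any of the others) ahead of L.
That's H, I, and K — 3 in all.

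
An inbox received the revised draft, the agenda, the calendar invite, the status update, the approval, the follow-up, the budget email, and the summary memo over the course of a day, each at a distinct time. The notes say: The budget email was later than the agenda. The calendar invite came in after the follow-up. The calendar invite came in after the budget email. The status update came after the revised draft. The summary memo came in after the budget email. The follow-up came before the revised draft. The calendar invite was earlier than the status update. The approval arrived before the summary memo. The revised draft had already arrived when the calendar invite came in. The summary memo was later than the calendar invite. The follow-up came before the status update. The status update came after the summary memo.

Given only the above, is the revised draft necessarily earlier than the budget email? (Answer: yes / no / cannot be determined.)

cannot be determined

No chain of stated constraints runs from the revised draft to the budget email, and none runs from the budget email to the revised draft either.
So the relative order of the revised draft and the budget email is not fixed by the given facts.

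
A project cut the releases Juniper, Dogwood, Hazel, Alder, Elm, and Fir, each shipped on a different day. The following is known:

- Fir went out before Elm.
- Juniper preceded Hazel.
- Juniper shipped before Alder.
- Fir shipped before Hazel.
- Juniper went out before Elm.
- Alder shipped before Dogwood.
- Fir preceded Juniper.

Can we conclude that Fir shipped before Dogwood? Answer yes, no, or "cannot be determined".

Chain the constraints: Fir → Juniper → Alder → Dogwood. Each link is directly stated, so Fir comes before Dogwood.

yes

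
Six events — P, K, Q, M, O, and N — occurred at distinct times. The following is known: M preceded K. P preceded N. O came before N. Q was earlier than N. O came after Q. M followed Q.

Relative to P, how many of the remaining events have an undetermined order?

4

Forced after P: N.
That leaves K, M, O, and Q with no forced order relative to P — 4.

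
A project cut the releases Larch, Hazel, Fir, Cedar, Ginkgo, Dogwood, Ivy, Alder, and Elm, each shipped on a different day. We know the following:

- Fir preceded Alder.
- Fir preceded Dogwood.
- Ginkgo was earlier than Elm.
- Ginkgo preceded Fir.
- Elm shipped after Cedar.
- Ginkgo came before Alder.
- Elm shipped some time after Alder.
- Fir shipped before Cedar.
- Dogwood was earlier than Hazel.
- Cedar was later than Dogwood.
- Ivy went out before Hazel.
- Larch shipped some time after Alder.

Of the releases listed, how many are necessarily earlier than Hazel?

4

Directly stated before Hazel: Dogwood and Ivy.
Fir reaches Hazel via Fir → Dogwood → Hazel.
Ginkgo reaches Hazel via Ginkgo → Fir → Dogwood → Hazel.
That's Dogwood, Fir, Ginkgo, and Ivy — 4 in all.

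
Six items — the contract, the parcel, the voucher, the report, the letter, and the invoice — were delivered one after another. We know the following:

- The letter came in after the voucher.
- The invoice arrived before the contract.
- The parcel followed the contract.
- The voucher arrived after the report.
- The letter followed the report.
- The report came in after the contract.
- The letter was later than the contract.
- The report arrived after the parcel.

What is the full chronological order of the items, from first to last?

the invoice, the contract, the parcel, the report, the voucher, the letter

The constraints fix every adjacent pair, so only one ordering works:
the invoice → the contract → the parcel → the report → the voucher → the letter.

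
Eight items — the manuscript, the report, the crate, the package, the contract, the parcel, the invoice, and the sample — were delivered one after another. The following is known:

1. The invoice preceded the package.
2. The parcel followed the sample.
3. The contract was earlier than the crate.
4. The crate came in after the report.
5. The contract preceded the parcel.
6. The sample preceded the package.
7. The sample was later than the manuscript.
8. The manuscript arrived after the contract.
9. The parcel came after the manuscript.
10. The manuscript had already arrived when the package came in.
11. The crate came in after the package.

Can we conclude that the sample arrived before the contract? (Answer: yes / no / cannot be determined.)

Tracing the constraints gives the contract → the manuscript → the sample, so the contract must come before the sample.
That means the sample cannot be before the contract.

no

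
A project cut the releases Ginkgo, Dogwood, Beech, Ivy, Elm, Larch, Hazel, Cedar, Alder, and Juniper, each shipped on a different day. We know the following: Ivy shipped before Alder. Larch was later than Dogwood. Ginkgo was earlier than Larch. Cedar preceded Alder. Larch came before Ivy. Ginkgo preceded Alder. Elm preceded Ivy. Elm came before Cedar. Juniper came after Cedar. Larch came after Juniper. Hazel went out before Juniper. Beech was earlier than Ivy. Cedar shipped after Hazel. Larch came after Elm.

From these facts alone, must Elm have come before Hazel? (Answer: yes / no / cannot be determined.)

cannot be determined

No chain of stated constraints runs from Elm to Hazel, and none runs from Hazel to Elm either.
So the relative order of Elm and Hazel is not fixed by the given facts.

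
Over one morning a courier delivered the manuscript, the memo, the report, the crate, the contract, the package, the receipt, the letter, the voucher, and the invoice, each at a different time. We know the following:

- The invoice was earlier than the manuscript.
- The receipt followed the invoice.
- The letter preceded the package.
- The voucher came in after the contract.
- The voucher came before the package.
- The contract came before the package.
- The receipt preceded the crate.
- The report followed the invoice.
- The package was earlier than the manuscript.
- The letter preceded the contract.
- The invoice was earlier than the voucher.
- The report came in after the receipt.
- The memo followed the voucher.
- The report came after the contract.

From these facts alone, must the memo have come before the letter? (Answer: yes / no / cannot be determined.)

Tracing the constraints gives the letter → the contract → the voucher → the memo, so the letter must come before the memo.
That means the memo cannot be before the letter.

no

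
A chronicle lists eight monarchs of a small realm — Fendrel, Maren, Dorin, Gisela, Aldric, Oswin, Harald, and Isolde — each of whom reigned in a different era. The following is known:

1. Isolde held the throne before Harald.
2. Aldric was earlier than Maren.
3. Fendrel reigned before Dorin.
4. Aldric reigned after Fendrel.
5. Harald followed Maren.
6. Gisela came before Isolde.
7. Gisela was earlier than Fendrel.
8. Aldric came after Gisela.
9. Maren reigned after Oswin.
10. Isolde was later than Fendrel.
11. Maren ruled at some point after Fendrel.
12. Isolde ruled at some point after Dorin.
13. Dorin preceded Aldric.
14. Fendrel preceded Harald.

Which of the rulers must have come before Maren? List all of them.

Directly stated before Maren: Aldric, Fendrel, and Oswin.
Dorin reaches Maren via Dorin → Aldric → Maren.
Gisela reaches Maren via Gisela → Aldric → Maren.

Aldric, Dorin, Fendrel, Gisela, Oswin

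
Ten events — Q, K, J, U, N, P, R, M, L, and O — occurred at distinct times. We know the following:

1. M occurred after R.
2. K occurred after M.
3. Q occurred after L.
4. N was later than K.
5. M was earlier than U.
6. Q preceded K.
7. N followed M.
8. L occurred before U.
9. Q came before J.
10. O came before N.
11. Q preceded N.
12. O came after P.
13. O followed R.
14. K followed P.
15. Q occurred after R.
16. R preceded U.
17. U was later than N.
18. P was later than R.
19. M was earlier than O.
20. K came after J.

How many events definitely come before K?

Directly stated before K: J, M, P, and Q.
L reaches K via L → Q → K.
R reaches K via R → Q → K.
No chain forces O (or any of the others) ahead of K.
That's J, L, M, P, Q, and R — 6 in all.

6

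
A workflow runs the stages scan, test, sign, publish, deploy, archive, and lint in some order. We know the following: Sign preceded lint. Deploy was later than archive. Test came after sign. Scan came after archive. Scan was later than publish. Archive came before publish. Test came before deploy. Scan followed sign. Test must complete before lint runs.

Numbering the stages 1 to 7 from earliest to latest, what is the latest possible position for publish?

Publish must come before scan — 1 stage forced after it.
Everything else can be placed before publish in some valid order, so publish can sit as late as position 7 − 1 = 6.

6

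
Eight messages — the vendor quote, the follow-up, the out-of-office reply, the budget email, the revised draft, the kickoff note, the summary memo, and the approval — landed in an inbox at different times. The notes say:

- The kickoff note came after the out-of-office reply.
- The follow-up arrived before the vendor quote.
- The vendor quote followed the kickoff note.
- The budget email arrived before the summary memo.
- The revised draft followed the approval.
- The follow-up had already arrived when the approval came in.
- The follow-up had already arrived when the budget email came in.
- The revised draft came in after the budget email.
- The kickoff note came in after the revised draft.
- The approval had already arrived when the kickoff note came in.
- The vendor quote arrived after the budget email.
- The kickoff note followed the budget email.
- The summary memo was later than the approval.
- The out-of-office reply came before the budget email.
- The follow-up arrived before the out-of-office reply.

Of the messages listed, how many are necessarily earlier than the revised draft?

Directly stated before the revised draft: the approval and the budget email.
The follow-up reaches the revised draft via the follow-up → the approval → the revised draft.
The out-of-office reply reaches the revised draft via the out-of-office reply → the budget email → the revised draft.
No chain forces the vendor quote (or any of the others) ahead of the revised draft.
That's the approval, the budget email, the follow-up, and the out-of-office reply — 4 in all.

4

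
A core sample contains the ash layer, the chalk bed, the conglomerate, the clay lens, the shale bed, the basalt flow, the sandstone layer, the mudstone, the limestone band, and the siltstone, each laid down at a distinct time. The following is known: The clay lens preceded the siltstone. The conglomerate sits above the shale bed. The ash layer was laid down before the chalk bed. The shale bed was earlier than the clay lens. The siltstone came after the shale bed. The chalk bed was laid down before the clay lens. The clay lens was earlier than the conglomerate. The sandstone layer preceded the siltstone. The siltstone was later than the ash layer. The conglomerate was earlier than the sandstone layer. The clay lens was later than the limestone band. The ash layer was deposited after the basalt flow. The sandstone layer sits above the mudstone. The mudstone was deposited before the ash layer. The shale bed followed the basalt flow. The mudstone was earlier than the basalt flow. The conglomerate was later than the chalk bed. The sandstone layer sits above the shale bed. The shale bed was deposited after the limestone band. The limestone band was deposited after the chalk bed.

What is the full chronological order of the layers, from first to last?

the mudstone, the basalt flow, the ash layer, the chalk bed, the limestone band, the shale bed, the clay lens, the conglomerate, the sandstone layer, the siltstone

The constraints fix every adjacent pair, so only one ordering works:
the mudstone → the basalt flow → the ash layer → the chalk bed → the limestone band → the shale bed → the clay lens → the conglomerate → the sandstone layer → the siltstone.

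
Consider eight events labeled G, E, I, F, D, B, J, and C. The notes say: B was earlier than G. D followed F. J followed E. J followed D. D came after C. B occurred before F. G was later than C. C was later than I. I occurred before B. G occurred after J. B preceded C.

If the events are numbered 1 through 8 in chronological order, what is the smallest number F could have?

B and I must both come before F — 2 forced predecessors.
Nothing else is forced ahead of F, so its earliest slot is position 2 + 1 = 3.

3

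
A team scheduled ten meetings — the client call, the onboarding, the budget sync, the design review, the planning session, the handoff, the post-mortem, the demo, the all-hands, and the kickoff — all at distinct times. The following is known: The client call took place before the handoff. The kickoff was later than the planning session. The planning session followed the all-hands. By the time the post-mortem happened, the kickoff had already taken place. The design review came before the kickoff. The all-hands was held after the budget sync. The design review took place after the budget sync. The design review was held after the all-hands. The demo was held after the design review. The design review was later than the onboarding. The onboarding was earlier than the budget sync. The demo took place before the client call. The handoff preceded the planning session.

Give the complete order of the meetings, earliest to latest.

the onboarding, the budget sync, the all-hands, the design review, the demo, the client call, the handoff, the planning session, the kickoff, the post-mortem

The constraints fix every adjacent pair, so only one ordering works:
the onboarding → the budget sync → the all-hands → the design review → the demo → the client call → the handoff → the planning session → the kickoff → the post-mortem.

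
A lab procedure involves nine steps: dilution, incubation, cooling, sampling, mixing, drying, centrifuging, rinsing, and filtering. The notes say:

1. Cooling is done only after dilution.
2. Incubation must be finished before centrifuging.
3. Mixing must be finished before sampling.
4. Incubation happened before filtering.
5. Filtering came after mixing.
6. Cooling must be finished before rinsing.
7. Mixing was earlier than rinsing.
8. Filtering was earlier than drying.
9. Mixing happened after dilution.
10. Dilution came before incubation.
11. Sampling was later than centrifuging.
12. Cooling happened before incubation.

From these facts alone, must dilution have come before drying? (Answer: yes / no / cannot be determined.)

yes

Chain the constraints: dilution → mixing → filtering → drying. Each link is directly stated, so dilution comes before drying.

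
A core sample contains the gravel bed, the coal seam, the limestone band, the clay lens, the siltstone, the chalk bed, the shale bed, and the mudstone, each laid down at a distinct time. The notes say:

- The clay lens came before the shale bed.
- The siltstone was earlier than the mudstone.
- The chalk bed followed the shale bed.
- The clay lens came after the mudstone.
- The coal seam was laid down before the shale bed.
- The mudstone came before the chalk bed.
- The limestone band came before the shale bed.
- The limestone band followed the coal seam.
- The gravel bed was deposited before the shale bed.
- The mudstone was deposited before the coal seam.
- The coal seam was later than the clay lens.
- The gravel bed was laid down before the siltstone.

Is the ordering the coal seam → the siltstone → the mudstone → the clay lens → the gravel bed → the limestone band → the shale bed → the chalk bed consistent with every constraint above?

no

The constraints require the mudstone before the coal seam, but in the proposed sequence the coal seam appears ahead of the mudstone. That one violation is enough.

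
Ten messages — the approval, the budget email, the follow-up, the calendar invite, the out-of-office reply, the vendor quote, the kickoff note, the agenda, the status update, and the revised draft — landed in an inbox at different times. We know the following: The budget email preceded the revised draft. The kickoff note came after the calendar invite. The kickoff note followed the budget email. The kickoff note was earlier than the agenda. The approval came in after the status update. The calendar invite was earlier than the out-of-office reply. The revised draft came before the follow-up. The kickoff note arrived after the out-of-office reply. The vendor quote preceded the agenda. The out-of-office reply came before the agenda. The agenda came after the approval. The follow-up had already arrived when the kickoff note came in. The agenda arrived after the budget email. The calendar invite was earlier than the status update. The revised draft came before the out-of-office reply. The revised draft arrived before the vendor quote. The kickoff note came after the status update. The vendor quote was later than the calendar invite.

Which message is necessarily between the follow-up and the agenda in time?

the kickoff note

Tracing the constraints gives the follow-up → the kickoff note → the agenda, so the kickoff note sits after the follow-up and before the agenda.
No other message is forced both after the follow-up and before the agenda.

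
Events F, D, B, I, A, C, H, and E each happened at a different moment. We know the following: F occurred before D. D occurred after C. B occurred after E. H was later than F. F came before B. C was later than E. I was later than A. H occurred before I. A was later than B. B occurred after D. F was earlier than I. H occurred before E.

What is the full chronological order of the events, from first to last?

F, H, E, C, D, B, A, I

The constraints fix every adjacent pair, so only one ordering works:
F → H → E → C → D → B → A → I.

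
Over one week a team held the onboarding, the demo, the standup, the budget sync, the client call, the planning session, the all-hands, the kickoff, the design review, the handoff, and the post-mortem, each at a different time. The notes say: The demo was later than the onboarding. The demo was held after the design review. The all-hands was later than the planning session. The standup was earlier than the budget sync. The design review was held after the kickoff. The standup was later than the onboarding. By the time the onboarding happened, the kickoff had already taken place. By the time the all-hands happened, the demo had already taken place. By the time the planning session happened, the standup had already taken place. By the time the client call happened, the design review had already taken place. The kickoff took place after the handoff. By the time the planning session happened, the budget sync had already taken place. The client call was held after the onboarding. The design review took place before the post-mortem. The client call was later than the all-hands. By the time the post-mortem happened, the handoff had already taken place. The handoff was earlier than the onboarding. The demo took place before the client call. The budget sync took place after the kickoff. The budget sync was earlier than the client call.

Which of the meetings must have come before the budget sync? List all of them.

the handoff, the kickoff, the onboarding, the standup

Directly stated before the budget sync: the kickoff and the standup.
The handoff reaches the budget sync via the handoff → the kickoff → the budget sync.
The onboarding reaches the budget sync via the onboarding → the standup → the budget sync.
No chain forces the demo (or any of the others) ahead of the budget sync.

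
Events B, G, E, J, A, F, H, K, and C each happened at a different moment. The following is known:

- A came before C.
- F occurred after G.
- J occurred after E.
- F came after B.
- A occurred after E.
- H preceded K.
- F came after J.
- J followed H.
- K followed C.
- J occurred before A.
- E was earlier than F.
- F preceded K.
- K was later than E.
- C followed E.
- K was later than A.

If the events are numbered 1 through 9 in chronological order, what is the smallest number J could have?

E and H must both come before J — 2 forced predecessors.
Nothing else is forced ahead of J, so its earliest slot is position 2 + 1 = 3.

3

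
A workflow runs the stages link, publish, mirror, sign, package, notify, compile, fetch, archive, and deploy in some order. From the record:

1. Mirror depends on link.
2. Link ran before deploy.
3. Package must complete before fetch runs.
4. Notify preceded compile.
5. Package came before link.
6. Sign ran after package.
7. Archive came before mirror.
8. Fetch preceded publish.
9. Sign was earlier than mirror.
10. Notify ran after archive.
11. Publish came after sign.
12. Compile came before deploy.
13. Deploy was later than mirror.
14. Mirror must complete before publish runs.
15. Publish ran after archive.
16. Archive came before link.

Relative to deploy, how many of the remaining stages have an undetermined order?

2

Forced before deploy: archive, compile, link, mirror, notify, package, and sign.
That leaves fetch and publish with no forced order relative to deploy — 2.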